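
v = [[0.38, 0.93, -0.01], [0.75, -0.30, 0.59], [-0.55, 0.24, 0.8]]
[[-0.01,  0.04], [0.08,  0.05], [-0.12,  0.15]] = v @ [[0.12, -0.03], [-0.06, 0.06], [-0.05, 0.15]]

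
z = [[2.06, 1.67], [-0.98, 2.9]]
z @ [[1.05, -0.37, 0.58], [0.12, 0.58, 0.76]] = [[2.36, 0.21, 2.46], [-0.68, 2.04, 1.64]]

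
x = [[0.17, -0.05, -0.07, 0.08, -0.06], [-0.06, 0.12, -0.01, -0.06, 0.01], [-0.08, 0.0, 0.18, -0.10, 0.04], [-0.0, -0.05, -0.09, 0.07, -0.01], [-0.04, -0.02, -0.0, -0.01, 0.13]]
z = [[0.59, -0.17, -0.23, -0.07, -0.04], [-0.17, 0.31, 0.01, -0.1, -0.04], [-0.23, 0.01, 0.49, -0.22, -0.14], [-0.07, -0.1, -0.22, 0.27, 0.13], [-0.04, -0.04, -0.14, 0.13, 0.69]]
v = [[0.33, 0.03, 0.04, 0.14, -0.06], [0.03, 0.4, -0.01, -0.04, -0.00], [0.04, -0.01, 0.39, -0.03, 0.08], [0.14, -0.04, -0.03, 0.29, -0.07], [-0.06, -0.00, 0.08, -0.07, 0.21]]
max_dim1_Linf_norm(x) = 0.18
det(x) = -0.00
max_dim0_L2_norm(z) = 0.72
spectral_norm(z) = 0.90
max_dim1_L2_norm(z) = 0.72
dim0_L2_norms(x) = [0.2, 0.14, 0.21, 0.16, 0.15]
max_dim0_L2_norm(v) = 0.4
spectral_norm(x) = 0.32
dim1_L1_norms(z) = [1.1, 0.63, 1.09, 0.79, 1.04]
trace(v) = 1.62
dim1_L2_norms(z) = [0.66, 0.37, 0.6, 0.39, 0.72]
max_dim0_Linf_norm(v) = 0.4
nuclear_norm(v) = 1.62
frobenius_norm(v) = 0.79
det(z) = 0.00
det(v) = 0.00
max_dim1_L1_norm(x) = 0.43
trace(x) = 0.67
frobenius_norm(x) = 0.39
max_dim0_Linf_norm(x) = 0.18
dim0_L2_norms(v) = [0.37, 0.4, 0.4, 0.33, 0.24]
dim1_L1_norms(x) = [0.43, 0.26, 0.4, 0.22, 0.2]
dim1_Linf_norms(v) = [0.33, 0.4, 0.39, 0.29, 0.21]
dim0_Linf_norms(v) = [0.33, 0.4, 0.39, 0.29, 0.21]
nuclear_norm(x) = 0.69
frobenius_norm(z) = 1.27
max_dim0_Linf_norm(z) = 0.69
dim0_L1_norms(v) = [0.6, 0.48, 0.55, 0.57, 0.42]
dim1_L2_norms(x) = [0.22, 0.15, 0.22, 0.12, 0.14]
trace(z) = 2.35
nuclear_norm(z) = 2.35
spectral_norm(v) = 0.49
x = z @ v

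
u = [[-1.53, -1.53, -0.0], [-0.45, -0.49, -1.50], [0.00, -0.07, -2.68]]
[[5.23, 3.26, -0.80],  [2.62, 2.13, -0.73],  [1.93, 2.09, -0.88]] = u @[[-2.58, 2.03, -2.48], [-0.84, -4.16, 3.00], [-0.7, -0.67, 0.25]]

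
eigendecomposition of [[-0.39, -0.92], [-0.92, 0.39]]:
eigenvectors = [[-0.83,  0.55], [-0.55,  -0.83]]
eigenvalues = [-1.0, 1.0]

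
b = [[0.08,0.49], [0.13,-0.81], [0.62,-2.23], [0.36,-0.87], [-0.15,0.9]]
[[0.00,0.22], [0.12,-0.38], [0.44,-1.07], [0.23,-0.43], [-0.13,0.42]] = b @ [[0.46, -0.07], [-0.07, 0.46]]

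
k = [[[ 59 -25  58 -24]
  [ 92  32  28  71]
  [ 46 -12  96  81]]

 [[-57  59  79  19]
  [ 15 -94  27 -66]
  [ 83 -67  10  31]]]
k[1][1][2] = 27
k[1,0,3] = 19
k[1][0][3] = 19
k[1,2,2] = 10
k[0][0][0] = 59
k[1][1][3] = -66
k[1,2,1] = -67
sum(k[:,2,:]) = 268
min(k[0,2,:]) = -12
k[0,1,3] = 71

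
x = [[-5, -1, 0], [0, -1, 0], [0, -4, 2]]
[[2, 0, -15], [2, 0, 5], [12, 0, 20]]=x@[[0, 0, 4], [-2, 0, -5], [2, 0, 0]]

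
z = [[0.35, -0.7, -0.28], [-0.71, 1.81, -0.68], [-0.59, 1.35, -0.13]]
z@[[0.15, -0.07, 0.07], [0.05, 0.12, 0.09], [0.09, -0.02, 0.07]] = [[-0.01, -0.1, -0.06], [-0.08, 0.28, 0.07], [-0.03, 0.21, 0.07]]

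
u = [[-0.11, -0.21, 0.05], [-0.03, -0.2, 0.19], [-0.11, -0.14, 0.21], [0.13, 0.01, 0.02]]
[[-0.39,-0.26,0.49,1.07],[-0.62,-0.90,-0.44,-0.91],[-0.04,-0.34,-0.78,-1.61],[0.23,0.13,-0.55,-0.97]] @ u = [[0.14, 0.08, 0.06], [0.03, 0.36, -0.31], [-0.11, 0.17, -0.26], [-0.09, -0.01, -0.1]]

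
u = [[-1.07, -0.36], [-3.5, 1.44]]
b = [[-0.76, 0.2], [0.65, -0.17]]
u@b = [[0.58, -0.15], [3.6, -0.94]]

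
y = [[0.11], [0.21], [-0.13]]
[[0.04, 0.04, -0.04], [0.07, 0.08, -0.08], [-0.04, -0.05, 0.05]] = y @ [[0.32, 0.36, -0.36]]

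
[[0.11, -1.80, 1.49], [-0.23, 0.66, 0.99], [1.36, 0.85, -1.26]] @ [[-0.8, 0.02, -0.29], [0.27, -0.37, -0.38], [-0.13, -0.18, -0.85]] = [[-0.77, 0.4, -0.61],[0.23, -0.43, -1.03],[-0.69, -0.06, 0.35]]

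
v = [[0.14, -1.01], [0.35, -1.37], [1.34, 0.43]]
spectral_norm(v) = 1.76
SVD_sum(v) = [[0.04, -1.01], [0.05, -1.38], [-0.01, 0.38]] + [[0.10, 0.0],[0.3, 0.01],[1.35, 0.05]]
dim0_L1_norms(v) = [1.83, 2.81]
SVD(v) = [[-0.58, 0.07], [-0.79, 0.21], [0.21, 0.97]] @ diag([1.756030643187335, 1.3913864956176185]) @ [[-0.04, 1.00], [1.0, 0.04]]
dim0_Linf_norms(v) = [1.34, 1.37]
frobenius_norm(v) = 2.24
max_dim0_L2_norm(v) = 1.76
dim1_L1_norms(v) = [1.15, 1.72, 1.77]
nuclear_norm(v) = 3.15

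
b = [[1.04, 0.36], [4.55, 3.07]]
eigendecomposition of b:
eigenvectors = [[-0.5, -0.13], [0.86, -0.99]]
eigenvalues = [0.42, 3.69]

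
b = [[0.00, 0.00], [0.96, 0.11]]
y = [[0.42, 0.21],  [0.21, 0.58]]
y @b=[[0.2, 0.02],  [0.56, 0.06]]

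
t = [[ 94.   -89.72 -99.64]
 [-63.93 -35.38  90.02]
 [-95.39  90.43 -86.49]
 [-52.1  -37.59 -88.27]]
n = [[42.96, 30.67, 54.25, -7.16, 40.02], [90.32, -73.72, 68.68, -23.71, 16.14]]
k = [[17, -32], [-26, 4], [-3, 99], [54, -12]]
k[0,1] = -32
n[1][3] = -23.71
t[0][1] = -89.72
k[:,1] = [-32, 4, 99, -12]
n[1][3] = -23.71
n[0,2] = 54.25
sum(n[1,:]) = 77.71000000000001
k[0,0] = 17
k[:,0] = [17, -26, -3, 54]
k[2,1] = 99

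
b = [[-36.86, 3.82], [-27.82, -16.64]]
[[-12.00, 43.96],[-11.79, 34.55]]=b@[[0.34, -1.2], [0.14, -0.07]]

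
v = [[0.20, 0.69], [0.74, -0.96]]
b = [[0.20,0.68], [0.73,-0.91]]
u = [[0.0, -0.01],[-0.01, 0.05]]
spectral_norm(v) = 1.30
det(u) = -0.00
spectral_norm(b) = 1.25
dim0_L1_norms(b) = [0.93, 1.59]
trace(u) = 0.05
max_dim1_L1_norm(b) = 1.64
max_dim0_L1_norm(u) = 0.06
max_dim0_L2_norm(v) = 1.18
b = v + u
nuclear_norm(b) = 1.79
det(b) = -0.68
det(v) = -0.70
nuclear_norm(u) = 0.05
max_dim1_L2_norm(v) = 1.21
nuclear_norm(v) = 1.84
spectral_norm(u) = 0.05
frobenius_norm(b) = 1.37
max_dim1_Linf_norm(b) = 0.91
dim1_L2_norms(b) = [0.71, 1.17]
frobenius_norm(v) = 1.41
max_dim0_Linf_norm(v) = 0.96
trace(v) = -0.76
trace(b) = -0.71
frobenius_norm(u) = 0.05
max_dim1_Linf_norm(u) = 0.05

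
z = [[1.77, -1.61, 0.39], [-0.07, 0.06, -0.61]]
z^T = [[1.77,-0.07],[-1.61,0.06],[0.39,-0.61]]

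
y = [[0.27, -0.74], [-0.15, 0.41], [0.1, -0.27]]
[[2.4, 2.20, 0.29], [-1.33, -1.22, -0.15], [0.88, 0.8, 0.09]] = y@[[2.46, -0.06, -7.85], [-2.35, -2.99, -3.25]]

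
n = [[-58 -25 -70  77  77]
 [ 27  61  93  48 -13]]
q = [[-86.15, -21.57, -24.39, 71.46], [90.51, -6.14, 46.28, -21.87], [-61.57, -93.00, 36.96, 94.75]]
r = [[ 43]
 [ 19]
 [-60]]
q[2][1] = -93.0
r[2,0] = -60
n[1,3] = 48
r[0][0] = 43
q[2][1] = -93.0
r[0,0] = 43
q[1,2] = 46.28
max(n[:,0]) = 27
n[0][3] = 77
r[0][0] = 43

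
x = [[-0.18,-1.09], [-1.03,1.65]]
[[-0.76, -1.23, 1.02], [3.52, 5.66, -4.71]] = x @ [[-1.82,-2.92,2.43], [1.0,1.61,-1.34]]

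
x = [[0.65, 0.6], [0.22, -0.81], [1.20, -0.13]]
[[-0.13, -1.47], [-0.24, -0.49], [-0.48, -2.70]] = x @ [[-0.38, -2.25], [0.19, -0.01]]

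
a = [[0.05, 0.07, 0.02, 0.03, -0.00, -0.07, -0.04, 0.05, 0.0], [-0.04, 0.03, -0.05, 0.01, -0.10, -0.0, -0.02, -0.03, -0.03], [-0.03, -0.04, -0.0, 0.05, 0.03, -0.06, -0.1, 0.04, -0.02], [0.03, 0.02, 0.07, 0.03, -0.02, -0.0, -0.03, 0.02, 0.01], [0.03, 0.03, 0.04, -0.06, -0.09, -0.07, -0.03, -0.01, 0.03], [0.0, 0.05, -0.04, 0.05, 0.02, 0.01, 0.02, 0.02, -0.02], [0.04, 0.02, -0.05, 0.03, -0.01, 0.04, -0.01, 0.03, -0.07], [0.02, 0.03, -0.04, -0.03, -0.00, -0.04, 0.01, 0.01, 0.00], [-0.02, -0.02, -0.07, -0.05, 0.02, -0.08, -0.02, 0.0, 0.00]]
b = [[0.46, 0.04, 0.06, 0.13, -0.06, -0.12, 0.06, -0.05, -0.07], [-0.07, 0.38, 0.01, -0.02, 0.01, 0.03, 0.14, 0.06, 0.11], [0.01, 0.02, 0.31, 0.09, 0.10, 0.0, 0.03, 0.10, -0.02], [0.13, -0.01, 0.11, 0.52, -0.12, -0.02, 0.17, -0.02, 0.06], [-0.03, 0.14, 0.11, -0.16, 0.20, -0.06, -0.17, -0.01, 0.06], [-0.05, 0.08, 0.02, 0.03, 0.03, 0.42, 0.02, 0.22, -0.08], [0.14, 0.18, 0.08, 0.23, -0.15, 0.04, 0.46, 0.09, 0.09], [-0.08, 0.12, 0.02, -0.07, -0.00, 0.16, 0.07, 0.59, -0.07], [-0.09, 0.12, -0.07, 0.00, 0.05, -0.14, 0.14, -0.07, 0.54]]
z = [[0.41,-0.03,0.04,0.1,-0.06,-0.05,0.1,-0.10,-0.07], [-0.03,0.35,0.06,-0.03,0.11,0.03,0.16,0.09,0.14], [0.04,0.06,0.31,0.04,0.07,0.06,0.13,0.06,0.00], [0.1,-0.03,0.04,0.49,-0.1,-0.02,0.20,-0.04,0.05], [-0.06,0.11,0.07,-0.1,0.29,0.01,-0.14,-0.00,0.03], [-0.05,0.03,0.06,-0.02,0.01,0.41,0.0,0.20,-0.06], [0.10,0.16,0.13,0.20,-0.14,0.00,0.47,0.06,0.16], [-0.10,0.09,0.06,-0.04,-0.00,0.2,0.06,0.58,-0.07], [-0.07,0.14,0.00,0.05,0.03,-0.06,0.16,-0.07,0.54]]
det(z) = 0.00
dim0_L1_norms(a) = [0.26, 0.31, 0.38, 0.34, 0.29, 0.37, 0.28, 0.21, 0.18]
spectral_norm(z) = 0.89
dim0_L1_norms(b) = [1.06, 1.09, 0.79, 1.25, 0.72, 0.99, 1.26, 1.21, 1.1]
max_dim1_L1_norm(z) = 1.42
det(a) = -0.00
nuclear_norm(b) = 3.96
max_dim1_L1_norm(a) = 0.39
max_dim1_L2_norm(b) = 0.64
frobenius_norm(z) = 1.52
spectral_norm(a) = 0.19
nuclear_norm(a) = 0.86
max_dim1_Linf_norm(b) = 0.59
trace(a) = 0.03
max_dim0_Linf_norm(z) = 0.58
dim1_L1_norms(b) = [1.05, 0.83, 0.68, 1.16, 0.94, 0.95, 1.46, 1.18, 1.22]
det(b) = 0.00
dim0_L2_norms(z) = [0.46, 0.44, 0.36, 0.55, 0.37, 0.47, 0.6, 0.64, 0.59]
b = z + a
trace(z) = 3.85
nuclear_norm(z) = 3.85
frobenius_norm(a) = 0.36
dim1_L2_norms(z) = [0.46, 0.44, 0.36, 0.55, 0.37, 0.47, 0.6, 0.64, 0.59]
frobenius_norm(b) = 1.56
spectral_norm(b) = 0.88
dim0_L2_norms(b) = [0.52, 0.48, 0.37, 0.62, 0.31, 0.49, 0.56, 0.65, 0.58]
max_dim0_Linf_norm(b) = 0.59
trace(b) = 3.88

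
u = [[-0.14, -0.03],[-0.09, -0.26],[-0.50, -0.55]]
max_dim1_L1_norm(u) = 1.05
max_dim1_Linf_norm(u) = 0.55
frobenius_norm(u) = 0.81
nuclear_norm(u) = 0.93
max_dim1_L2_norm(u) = 0.74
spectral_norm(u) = 0.79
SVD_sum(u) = [[-0.07, -0.09],[-0.17, -0.19],[-0.48, -0.56]] + [[-0.07, 0.06], [0.08, -0.07], [-0.02, 0.01]]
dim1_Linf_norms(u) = [0.14, 0.26, 0.55]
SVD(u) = [[-0.14, 0.64], [-0.32, -0.75], [-0.94, 0.16]] @ diag([0.7940558910454162, 0.13481558476700703]) @ [[0.65, 0.76], [-0.76, 0.65]]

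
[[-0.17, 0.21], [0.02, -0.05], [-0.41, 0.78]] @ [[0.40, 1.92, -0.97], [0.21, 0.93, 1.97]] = [[-0.02, -0.13, 0.58], [-0.00, -0.01, -0.12], [-0.0, -0.06, 1.93]]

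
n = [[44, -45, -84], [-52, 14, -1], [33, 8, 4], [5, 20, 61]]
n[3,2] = 61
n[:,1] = [-45, 14, 8, 20]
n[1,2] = -1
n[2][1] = 8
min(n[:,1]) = -45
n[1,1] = 14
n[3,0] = 5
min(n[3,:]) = 5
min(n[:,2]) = -84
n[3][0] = 5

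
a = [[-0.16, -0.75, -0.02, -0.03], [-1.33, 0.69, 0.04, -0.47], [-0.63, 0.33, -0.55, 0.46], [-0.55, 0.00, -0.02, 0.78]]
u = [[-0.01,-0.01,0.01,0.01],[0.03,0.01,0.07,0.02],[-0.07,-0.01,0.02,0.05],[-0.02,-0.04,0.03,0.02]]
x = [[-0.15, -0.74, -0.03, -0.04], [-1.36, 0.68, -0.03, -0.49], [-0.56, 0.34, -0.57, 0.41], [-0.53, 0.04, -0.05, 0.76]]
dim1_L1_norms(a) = [0.96, 2.53, 1.97, 1.35]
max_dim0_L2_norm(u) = 0.08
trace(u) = 0.04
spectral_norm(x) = 1.76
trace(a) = 0.76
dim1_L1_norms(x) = [0.96, 2.56, 1.88, 1.38]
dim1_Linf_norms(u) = [0.01, 0.07, 0.07, 0.04]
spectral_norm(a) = 1.75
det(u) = -0.00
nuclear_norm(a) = 4.00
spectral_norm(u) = 0.10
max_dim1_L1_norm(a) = 2.53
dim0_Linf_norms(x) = [1.36, 0.74, 0.57, 0.76]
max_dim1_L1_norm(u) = 0.15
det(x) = 0.57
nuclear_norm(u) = 0.22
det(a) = 0.59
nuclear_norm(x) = 3.96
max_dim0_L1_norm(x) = 2.6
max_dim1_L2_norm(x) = 1.6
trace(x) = 0.72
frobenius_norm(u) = 0.13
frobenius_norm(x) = 2.22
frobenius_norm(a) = 2.23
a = u + x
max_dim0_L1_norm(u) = 0.13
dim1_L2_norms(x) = [0.76, 1.6, 0.96, 0.93]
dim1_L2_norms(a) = [0.77, 1.57, 1.01, 0.95]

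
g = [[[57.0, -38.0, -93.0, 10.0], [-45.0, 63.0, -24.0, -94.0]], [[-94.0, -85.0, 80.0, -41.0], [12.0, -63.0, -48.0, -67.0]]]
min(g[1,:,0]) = -94.0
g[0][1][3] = -94.0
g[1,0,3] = -41.0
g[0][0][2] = -93.0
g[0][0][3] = 10.0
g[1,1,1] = -63.0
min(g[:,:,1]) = -85.0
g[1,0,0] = -94.0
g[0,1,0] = -45.0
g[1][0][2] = 80.0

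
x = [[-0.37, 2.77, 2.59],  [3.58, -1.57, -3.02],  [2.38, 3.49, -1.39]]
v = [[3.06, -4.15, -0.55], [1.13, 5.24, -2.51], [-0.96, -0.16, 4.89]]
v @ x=[[-17.30, 13.07, 21.22], [12.37, -13.86, -9.41], [11.42, 14.66, -8.80]]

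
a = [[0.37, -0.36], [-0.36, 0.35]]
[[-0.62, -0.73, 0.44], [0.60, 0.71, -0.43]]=a @ [[-0.31, -0.37, 0.22],  [1.4, 1.65, -1.00]]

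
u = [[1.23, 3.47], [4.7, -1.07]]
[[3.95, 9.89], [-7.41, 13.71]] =u @ [[-1.22, 3.3], [1.57, 1.68]]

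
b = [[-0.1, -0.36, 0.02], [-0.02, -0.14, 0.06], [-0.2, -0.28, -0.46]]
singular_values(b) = [0.62, 0.33, 0.0]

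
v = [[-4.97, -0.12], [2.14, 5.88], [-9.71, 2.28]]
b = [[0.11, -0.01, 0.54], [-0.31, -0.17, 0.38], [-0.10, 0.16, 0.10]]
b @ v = [[-5.81, 1.16], [-2.51, -0.10], [-0.13, 1.18]]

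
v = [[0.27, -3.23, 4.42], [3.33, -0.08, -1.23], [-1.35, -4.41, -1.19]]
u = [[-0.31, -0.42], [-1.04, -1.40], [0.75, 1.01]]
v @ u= [[6.59, 8.87], [-1.87, -2.53], [4.11, 5.54]]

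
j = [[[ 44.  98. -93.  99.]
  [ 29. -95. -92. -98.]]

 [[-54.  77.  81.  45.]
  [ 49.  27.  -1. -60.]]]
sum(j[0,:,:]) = -108.0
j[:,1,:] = [[29.0, -95.0, -92.0, -98.0], [49.0, 27.0, -1.0, -60.0]]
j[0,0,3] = 99.0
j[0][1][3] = -98.0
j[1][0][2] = 81.0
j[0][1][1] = -95.0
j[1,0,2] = 81.0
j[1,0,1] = 77.0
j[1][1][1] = 27.0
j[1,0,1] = 77.0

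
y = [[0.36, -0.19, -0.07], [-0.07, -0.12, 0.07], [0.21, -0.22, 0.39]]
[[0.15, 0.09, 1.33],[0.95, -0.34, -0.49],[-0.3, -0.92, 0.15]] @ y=[[0.33,-0.33,0.51], [0.26,-0.03,-0.28], [-0.01,0.13,0.02]]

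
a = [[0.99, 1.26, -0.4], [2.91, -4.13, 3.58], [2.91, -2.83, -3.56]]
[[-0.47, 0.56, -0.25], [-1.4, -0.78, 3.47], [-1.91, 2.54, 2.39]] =a @ [[-0.51, 0.34, 0.41], [0.05, 0.03, -0.50], [0.08, -0.46, 0.06]]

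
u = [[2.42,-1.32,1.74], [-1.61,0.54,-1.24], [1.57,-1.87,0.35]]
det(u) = 0.44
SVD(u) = [[-0.73, 0.30, -0.61],  [0.46, -0.45, -0.77],  [-0.51, -0.84, 0.19]] @ diag([4.429371736338212, 1.2272955697972545, 0.08007250267250843]) @ [[-0.75, 0.49, -0.46],[0.11, 0.76, 0.64],[0.66, 0.43, -0.62]]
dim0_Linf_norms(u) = [2.42, 1.87, 1.74]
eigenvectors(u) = [[-0.73, 0.65, -0.29], [0.46, 0.39, 0.39], [-0.5, -0.65, 0.87]]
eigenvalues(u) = [4.42, -0.1, -1.02]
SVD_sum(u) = [[2.41, -1.58, 1.47], [-1.51, 0.99, -0.92], [1.67, -1.09, 1.02]] + [[0.04, 0.28, 0.23], [-0.06, -0.42, -0.35], [-0.11, -0.78, -0.66]] + [[-0.03, -0.02, 0.03],[-0.04, -0.03, 0.04],[0.01, 0.01, -0.01]]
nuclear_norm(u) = 5.74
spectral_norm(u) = 4.43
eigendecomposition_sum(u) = [[2.43, -1.55, 1.51],[-1.53, 0.98, -0.95],[1.64, -1.05, 1.02]] + [[-0.05, -0.06, 0.01], [-0.03, -0.04, 0.01], [0.05, 0.06, -0.01]] + [[0.04, 0.29, 0.22],[-0.05, -0.4, -0.30],[-0.11, -0.88, -0.66]]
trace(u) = 3.31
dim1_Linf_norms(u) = [2.42, 1.61, 1.87]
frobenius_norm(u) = 4.60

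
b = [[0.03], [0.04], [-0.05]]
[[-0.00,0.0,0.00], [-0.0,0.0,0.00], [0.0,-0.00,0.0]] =b @ [[-0.02, 0.03, -0.0]]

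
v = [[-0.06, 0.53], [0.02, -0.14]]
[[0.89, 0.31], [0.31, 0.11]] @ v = [[-0.05, 0.43], [-0.02, 0.15]]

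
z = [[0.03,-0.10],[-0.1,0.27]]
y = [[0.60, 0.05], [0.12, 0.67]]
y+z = [[0.63, -0.05], [0.02, 0.94]]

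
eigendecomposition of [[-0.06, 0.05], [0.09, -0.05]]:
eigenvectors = [[-0.63, -0.57],  [0.78, -0.82]]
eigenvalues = [-0.12, 0.01]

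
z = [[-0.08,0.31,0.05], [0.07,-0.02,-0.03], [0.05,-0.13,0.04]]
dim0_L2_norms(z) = [0.12, 0.34, 0.07]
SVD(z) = [[-0.92, 0.05, 0.40],[0.12, -0.91, 0.39],[0.38, 0.41, 0.83]] @ diag([0.3525728088603687, 0.06893580565095894, 0.05603810446083052]) @ [[0.29, -0.95, -0.1],[-0.69, -0.27, 0.67],[0.66, 0.12, 0.74]]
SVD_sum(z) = [[-0.09, 0.31, 0.03], [0.01, -0.04, -0.00], [0.04, -0.13, -0.01]] + [[-0.00,-0.0,0.00], [0.04,0.02,-0.04], [-0.02,-0.01,0.02]] + [[0.01, 0.00, 0.02], [0.01, 0.00, 0.02], [0.03, 0.01, 0.03]]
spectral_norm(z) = 0.35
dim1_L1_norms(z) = [0.44, 0.12, 0.22]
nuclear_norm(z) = 0.48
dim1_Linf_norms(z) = [0.31, 0.07, 0.13]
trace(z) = -0.06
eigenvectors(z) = [[0.87, -0.73, 0.44], [-0.35, -0.51, 0.05], [-0.34, 0.45, 0.9]]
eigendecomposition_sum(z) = [[-0.12, 0.21, 0.05],[0.05, -0.09, -0.02],[0.05, -0.08, -0.02]] + [[0.03, 0.09, -0.02], [0.02, 0.06, -0.01], [-0.02, -0.06, 0.01]] + [[0.01, 0.00, 0.02], [0.00, 0.00, 0.00], [0.02, 0.01, 0.05]]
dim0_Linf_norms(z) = [0.08, 0.31, 0.05]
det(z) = -0.00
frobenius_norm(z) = 0.36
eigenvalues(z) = [-0.22, 0.11, 0.06]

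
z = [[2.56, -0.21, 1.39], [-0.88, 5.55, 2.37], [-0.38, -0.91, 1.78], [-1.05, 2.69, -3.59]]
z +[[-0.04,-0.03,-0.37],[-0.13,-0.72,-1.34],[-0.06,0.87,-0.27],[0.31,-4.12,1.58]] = [[2.52,  -0.24,  1.02], [-1.01,  4.83,  1.03], [-0.44,  -0.04,  1.51], [-0.74,  -1.43,  -2.01]]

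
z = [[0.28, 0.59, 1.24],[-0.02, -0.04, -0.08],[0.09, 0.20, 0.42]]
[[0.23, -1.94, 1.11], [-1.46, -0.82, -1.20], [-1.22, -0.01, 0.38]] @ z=[[0.20, 0.44, 0.91], [-0.50, -1.07, -2.25], [-0.31, -0.64, -1.35]]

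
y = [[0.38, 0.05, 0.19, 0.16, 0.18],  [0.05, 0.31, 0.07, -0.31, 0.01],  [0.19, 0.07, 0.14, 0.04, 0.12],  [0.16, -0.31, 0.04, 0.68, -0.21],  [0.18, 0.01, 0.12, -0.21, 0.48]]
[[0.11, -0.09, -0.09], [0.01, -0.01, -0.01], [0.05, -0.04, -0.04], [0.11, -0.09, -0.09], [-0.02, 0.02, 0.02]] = y@ [[0.35, -0.29, -0.27], [-0.04, 0.04, 0.03], [0.11, -0.09, -0.08], [-0.01, 0.01, 0.0], [-0.21, 0.18, 0.16]]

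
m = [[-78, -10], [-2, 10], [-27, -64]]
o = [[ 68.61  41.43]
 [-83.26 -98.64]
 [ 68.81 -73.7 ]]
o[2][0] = 68.81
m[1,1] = 10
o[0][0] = 68.61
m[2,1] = -64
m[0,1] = -10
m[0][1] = -10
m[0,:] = [-78, -10]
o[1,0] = -83.26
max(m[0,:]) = -10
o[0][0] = 68.61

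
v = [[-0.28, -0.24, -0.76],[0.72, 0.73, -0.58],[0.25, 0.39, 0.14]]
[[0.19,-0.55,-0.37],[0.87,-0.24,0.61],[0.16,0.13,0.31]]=v@[[0.53, 0.23, 0.63],[0.25, -0.04, 0.34],[-0.53, 0.65, 0.15]]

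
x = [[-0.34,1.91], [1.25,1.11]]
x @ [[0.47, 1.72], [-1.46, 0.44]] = [[-2.95, 0.26], [-1.03, 2.64]]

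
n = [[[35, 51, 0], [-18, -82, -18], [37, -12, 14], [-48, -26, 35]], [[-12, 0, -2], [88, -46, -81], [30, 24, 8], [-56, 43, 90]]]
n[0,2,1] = -12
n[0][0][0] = 35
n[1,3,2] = 90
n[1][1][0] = 88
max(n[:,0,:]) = 51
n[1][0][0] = -12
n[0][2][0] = 37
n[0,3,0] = -48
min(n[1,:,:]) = -81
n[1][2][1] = 24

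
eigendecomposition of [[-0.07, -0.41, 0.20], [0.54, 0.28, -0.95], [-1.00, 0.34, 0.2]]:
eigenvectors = [[-0.51+0.00j, (-0.24+0.26j), -0.24-0.26j], [-0.58+0.00j, 0.73+0.00j, 0.73-0.00j], [(-0.64+0j), (-0.19-0.56j), -0.19+0.56j]]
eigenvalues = [(-0.29+0j), (0.35+0.92j), (0.35-0.92j)]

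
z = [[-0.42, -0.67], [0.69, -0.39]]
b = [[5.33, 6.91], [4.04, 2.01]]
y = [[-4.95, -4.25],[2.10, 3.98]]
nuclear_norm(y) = 9.19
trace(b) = 7.34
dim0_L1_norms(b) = [9.37, 8.92]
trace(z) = -0.81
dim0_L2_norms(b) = [6.69, 7.2]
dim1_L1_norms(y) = [9.2, 6.08]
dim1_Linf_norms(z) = [0.67, 0.69]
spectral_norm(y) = 7.80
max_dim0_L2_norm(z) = 0.81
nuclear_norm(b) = 11.44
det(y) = -10.78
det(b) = -17.20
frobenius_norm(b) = 9.82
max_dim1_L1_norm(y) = 9.2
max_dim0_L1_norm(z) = 1.11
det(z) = 0.63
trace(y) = -0.97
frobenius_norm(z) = 1.12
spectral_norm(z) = 0.81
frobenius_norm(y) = 7.93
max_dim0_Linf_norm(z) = 0.69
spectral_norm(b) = 9.66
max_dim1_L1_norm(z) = 1.09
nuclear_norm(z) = 1.58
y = z @ b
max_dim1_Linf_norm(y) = 4.95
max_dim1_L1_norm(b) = 12.24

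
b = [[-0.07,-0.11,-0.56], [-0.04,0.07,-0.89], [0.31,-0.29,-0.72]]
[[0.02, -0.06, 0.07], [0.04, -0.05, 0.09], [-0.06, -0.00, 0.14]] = b @ [[-0.18, 0.23, 0.09], [0.08, 0.11, -0.1], [-0.03, 0.06, -0.11]]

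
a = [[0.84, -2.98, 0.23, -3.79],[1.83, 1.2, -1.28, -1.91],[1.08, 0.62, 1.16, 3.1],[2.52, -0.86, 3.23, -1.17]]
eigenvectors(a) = [[-0.06+0.00j, (0.72+0j), (0.72-0j), 0.52+0.00j], [0.67+0.00j, 0.05-0.54j, 0.05+0.54j, -0.21+0.00j], [-0.53+0.00j, (-0.34-0.2j), (-0.34+0.2j), -0.63+0.00j], [-0.52+0.00j, 0.03-0.19j, (0.03+0.19j), (0.54+0j)]]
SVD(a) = [[-0.79, 0.08, -0.31, -0.53], [-0.24, 0.17, 0.94, -0.16], [0.41, -0.55, 0.08, -0.73], [-0.40, -0.81, 0.12, 0.40]] @ diag([6.078504441177094, 4.377095780643252, 2.8808508419910184, 1.0344634898656528]) @ [[-0.27, 0.44, -0.11, 0.85], [-0.52, 0.08, -0.79, -0.31], [0.64, 0.69, -0.28, -0.18], [-0.50, 0.57, 0.53, -0.38]]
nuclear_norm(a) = 14.37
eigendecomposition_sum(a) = [[0.09+0.00j, (-0.09+0j), (0.18+0j), 0.09-0.00j], [(-0.99-0j), 1.09-0.00j, (-2.02+0j), -0.98+0.00j], [(0.78+0j), (-0.86+0j), (1.6+0j), 0.77-0.00j], [(0.76+0j), -0.84+0.00j, 1.56+0.00j, (0.76-0j)]] + [[(0.06+2.04j), -1.45+0.21j, -0.57+0.87j, (-1.29-0.85j)], [(1.54+0.09j), 0.06+1.11j, 0.62+0.49j, -0.73+0.92j], [0.54-0.99j, 0.75+0.30j, (0.52-0.26j), (0.38+0.76j)], [0.55+0.08j, -0.02+0.40j, 0.20+0.20j, (-0.29+0.3j)]] + [[0.06-2.04j, -1.45-0.21j, -0.57-0.87j, (-1.29+0.85j)],[(1.54-0.09j), (0.06-1.11j), 0.62-0.49j, -0.73-0.92j],[0.54+0.99j, (0.75-0.3j), (0.52+0.26j), (0.38-0.76j)],[0.55-0.08j, -0.02-0.40j, (0.2-0.2j), (-0.29-0.3j)]] + [[(0.64-0j), (0.01-0j), 1.20+0.00j, (-1.29+0j)], [(-0.26+0j), -0.00+0.00j, (-0.49-0j), (0.53-0j)], [-0.77+0.00j, (-0.01+0j), (-1.47-0j), (1.57-0j)], [(0.66-0j), (0.01-0j), (1.26+0j), (-1.35+0j)]]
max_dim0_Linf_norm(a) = 3.79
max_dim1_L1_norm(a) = 7.84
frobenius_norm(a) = 8.09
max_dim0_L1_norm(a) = 9.97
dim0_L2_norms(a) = [3.4, 3.38, 3.67, 5.38]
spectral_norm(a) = 6.08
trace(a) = 2.03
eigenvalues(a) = [(3.53+0j), (0.34+3.19j), (0.34-3.19j), (-2.18+0j)]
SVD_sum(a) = [[1.31, -2.08, 0.54, -4.06], [0.4, -0.63, 0.17, -1.24], [-0.68, 1.08, -0.28, 2.11], [0.66, -1.06, 0.28, -2.06]] + [[-0.17,0.03,-0.27,-0.10], [-0.39,0.06,-0.60,-0.24], [1.24,-0.19,1.90,0.75], [1.84,-0.28,2.83,1.11]] + [[-0.57, -0.61, 0.25, 0.16],  [1.74, 1.87, -0.75, -0.50],  [0.15, 0.16, -0.06, -0.04],  [0.22, 0.24, -0.1, -0.06]] + [[0.27, -0.31, -0.29, 0.21],[0.08, -0.1, -0.09, 0.06],[0.37, -0.43, -0.4, 0.29],[-0.21, 0.24, 0.22, -0.16]]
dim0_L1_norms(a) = [6.27, 5.66, 5.9, 9.97]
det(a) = -79.29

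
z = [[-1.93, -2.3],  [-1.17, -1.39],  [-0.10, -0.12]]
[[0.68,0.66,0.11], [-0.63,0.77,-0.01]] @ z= [[-2.10, -2.49],[0.32, 0.38]]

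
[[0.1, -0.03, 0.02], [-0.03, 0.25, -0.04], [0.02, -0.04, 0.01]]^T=[[0.10, -0.03, 0.02], [-0.03, 0.25, -0.04], [0.02, -0.04, 0.01]]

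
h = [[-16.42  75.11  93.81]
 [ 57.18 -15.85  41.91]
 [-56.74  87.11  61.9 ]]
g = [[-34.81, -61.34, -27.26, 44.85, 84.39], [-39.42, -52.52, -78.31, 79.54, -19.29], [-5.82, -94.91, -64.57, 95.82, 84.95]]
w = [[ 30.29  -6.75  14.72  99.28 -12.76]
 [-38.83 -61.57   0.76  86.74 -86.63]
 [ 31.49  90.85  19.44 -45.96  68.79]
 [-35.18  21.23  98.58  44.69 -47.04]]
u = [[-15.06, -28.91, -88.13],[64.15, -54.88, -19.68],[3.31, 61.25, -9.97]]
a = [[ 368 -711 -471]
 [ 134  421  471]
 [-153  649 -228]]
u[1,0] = 64.15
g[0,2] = -27.26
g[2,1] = -94.91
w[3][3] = 44.69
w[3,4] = -47.04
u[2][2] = -9.97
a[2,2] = -228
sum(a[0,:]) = -814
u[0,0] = -15.06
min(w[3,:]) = -47.04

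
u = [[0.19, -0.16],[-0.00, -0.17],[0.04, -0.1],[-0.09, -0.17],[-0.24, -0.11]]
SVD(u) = [[0.01, 0.80], [-0.38, 0.36], [-0.15, 0.31], [-0.56, 0.14], [-0.72, -0.35]] @ diag([0.3344026422107765, 0.31156840803016506]) @ [[0.65, 0.76], [0.76, -0.65]]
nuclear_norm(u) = 0.65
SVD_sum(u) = [[0.00,0.00],[-0.08,-0.1],[-0.03,-0.04],[-0.12,-0.14],[-0.16,-0.18]] + [[0.19, -0.16], [0.08, -0.07], [0.07, -0.06], [0.03, -0.03], [-0.08, 0.07]]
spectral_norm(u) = 0.33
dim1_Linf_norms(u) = [0.19, 0.17, 0.1, 0.17, 0.24]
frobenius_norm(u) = 0.46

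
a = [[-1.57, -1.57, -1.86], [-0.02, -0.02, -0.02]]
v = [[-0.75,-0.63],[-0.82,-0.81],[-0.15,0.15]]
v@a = [[1.19,1.19,1.41], [1.3,1.30,1.54], [0.23,0.23,0.28]]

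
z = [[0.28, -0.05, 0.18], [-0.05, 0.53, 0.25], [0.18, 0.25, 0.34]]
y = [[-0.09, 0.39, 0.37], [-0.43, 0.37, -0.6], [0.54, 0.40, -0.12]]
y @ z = [[0.02, 0.30, 0.21], [-0.25, 0.07, -0.19], [0.11, 0.16, 0.16]]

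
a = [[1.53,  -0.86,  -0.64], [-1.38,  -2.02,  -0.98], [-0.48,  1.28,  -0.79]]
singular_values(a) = [2.7, 2.04, 1.2]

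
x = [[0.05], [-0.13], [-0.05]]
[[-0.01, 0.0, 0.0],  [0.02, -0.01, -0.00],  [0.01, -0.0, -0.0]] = x @ [[-0.14,  0.04,  0.02]]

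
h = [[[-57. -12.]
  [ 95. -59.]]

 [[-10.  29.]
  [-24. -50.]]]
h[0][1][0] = 95.0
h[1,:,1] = [29.0, -50.0]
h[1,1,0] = -24.0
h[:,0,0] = [-57.0, -10.0]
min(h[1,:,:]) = -50.0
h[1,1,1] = -50.0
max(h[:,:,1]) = 29.0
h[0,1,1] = -59.0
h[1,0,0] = -10.0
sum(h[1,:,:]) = -55.0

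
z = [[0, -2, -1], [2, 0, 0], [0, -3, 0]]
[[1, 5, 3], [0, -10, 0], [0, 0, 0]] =z @ [[0, -5, 0], [0, 0, 0], [-1, -5, -3]]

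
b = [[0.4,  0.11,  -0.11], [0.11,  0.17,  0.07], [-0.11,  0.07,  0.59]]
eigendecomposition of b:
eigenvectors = [[0.41, -0.82, -0.40], [-0.89, -0.46, 0.04], [0.22, -0.34, 0.92]]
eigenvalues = [0.1, 0.42, 0.64]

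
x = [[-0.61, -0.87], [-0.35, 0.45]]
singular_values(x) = [1.08, 0.54]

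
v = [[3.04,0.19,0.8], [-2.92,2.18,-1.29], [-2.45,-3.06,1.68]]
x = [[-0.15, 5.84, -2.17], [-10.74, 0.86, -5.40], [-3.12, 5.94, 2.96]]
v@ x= [[-4.99, 22.67, -5.25], [-18.95, -22.84, -9.25], [27.99, -6.96, 26.81]]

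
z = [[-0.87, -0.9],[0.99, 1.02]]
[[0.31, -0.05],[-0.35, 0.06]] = z @ [[-0.19,-0.16], [-0.16,0.21]]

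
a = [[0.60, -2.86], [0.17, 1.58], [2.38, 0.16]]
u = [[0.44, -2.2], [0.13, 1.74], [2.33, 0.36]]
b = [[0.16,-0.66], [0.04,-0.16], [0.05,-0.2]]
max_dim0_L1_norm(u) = 4.3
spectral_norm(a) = 3.31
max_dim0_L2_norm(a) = 3.27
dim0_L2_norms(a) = [2.46, 3.27]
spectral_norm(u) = 2.83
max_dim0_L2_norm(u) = 2.83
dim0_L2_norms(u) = [2.37, 2.83]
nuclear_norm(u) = 5.20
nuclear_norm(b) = 0.73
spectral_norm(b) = 0.73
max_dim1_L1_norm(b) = 0.82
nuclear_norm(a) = 5.72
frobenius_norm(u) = 3.69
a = b + u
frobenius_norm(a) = 4.09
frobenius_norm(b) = 0.73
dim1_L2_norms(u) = [2.24, 1.74, 2.36]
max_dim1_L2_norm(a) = 2.92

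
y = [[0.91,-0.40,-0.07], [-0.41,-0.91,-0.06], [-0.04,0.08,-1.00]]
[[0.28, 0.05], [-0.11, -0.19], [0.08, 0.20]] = y @ [[0.30,0.12], [-0.01,0.17], [-0.09,-0.19]]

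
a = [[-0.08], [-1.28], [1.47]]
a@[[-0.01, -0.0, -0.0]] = [[0.00,0.0,0.00], [0.01,0.00,0.0], [-0.01,0.00,0.00]]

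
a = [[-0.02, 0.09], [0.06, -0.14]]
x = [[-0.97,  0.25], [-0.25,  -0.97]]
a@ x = [[-0.00, -0.09], [-0.02, 0.15]]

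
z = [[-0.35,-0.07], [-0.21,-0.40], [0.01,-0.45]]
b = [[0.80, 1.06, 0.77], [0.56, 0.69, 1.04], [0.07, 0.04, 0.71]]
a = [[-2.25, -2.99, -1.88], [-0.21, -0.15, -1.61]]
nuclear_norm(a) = 5.60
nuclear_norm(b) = 2.70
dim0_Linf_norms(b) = [0.8, 1.06, 1.04]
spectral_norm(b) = 2.09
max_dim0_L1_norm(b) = 2.52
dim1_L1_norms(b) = [2.63, 2.29, 0.82]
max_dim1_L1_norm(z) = 0.61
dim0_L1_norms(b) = [1.43, 1.79, 2.52]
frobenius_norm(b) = 2.18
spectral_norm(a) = 4.30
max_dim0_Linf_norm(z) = 0.45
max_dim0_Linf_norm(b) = 1.06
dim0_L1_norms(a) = [2.46, 3.14, 3.49]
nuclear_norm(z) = 0.99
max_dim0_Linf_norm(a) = 2.99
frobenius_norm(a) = 4.49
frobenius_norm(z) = 0.73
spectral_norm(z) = 0.64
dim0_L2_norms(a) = [2.26, 2.99, 2.48]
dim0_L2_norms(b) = [0.98, 1.27, 1.48]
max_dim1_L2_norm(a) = 4.19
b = z @ a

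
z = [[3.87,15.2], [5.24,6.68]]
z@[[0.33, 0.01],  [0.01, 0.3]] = [[1.43, 4.60], [1.80, 2.06]]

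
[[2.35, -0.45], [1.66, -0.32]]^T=[[2.35, 1.66],[-0.45, -0.32]]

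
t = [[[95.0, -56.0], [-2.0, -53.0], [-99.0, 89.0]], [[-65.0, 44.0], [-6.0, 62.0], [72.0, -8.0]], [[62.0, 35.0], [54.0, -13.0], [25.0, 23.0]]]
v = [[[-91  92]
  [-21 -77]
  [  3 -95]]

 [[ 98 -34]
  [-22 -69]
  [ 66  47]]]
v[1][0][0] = 98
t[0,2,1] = 89.0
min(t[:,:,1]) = -56.0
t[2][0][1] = 35.0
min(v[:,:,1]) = -95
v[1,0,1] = -34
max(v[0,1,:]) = -21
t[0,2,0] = -99.0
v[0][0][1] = 92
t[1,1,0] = -6.0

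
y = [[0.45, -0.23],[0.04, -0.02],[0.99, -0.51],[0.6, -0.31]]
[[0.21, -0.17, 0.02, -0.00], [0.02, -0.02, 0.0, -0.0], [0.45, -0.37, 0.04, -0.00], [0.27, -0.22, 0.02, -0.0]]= y@[[1.16, -0.92, -0.01, 0.06], [1.36, -1.07, -0.10, 0.12]]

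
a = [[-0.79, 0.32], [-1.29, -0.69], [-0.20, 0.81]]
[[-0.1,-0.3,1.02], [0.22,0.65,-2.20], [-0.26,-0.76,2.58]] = a @ [[0.0, 0.00, -0.0],[-0.32, -0.94, 3.19]]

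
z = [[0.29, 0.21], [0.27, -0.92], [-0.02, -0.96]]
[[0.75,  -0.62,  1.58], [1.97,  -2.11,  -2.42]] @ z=[[0.02, -0.79], [0.05, 4.68]]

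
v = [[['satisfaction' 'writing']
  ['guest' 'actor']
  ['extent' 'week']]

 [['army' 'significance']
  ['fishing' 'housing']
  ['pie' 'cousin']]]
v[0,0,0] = 'satisfaction'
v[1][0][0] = 'army'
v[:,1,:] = [['guest', 'actor'], ['fishing', 'housing']]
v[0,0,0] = 'satisfaction'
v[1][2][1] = 'cousin'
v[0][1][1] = 'actor'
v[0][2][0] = 'extent'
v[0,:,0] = ['satisfaction', 'guest', 'extent']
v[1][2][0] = 'pie'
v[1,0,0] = 'army'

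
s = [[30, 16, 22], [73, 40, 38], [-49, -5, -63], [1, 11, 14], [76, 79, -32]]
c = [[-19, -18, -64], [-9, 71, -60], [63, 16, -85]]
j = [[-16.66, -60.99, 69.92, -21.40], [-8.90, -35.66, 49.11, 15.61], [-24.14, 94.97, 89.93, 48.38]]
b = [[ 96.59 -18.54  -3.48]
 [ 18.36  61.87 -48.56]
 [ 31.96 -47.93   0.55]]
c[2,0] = 63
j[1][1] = -35.66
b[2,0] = 31.96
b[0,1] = -18.54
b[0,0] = 96.59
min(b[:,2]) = -48.56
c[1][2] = -60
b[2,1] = -47.93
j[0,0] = -16.66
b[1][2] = -48.56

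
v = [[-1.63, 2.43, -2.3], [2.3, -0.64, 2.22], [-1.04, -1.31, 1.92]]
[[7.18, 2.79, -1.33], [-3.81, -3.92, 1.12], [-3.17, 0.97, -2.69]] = v@ [[-0.56, -1.41, 1.38], [2.07, -0.12, -0.68], [-0.54, -0.34, -1.12]]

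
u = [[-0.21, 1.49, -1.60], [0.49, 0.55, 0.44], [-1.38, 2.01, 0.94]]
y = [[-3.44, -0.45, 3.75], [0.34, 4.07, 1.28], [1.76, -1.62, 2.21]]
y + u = [[-3.65, 1.04, 2.15], [0.83, 4.62, 1.72], [0.38, 0.39, 3.15]]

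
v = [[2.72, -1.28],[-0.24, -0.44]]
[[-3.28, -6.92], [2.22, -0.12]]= v @ [[-2.85, -1.92], [-3.49, 1.33]]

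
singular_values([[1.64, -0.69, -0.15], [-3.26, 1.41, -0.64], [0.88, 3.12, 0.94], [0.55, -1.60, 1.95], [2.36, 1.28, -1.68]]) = [4.49, 4.15, 2.62]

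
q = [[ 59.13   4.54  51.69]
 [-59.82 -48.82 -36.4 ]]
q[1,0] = -59.82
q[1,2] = -36.4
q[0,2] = 51.69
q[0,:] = [59.13, 4.54, 51.69]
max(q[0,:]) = 59.13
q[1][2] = -36.4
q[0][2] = 51.69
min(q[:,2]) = -36.4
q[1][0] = -59.82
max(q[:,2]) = 51.69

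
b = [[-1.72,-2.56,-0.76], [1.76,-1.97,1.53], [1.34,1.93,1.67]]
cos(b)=[[0.61, -3.15, 0.97], [1.85, -0.95, 0.98], [-0.64, 1.76, -0.66]]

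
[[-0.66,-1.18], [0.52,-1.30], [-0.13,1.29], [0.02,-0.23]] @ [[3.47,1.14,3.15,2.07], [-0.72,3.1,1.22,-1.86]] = [[-1.44, -4.41, -3.52, 0.83], [2.74, -3.44, 0.05, 3.49], [-1.38, 3.85, 1.16, -2.67], [0.24, -0.69, -0.22, 0.47]]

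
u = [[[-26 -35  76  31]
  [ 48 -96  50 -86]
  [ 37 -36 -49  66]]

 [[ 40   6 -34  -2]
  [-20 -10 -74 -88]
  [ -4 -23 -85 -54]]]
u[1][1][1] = -10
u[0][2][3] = 66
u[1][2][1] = -23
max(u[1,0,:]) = 40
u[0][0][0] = -26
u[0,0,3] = 31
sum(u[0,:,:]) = -20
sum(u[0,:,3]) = 11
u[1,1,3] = -88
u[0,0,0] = -26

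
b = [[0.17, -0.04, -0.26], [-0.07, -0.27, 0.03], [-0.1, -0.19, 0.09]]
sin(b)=[[0.17, -0.04, -0.26], [-0.07, -0.27, 0.03], [-0.1, -0.19, 0.09]]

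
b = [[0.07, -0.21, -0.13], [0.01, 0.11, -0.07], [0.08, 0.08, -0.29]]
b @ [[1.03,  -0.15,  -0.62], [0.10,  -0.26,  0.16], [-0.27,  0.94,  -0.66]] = [[0.09, -0.08, 0.01], [0.04, -0.10, 0.06], [0.17, -0.31, 0.15]]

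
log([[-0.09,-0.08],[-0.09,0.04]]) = [[-2.12+2.53j, 0.18+1.18j], [(0.2+1.32j), -2.41+0.62j]]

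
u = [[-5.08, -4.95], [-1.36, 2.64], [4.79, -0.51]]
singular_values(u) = [7.9, 4.46]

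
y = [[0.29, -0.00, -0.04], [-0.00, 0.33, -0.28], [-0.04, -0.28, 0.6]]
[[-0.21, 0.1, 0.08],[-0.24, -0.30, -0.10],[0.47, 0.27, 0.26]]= y @ [[-0.63, 0.36, 0.36], [-0.17, -0.83, 0.14], [0.66, 0.09, 0.52]]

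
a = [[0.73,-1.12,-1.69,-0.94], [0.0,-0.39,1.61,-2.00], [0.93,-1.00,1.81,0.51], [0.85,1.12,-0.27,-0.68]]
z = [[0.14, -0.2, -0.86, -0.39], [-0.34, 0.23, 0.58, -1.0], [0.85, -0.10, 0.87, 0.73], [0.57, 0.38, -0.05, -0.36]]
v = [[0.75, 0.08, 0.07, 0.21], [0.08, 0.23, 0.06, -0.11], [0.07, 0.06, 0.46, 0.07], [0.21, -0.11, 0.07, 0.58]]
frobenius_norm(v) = 1.15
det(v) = 0.03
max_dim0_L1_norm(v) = 1.11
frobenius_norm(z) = 2.25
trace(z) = 0.88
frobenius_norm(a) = 4.49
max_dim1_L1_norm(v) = 1.11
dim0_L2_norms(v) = [0.79, 0.27, 0.47, 0.63]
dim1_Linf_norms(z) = [0.86, 1.0, 0.87, 0.57]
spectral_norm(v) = 0.91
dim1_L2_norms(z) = [0.98, 1.23, 1.42, 0.78]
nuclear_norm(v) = 2.02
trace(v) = 2.02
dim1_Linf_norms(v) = [0.75, 0.23, 0.46, 0.58]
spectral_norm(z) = 1.63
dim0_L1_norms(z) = [1.9, 0.91, 2.36, 2.48]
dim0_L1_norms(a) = [2.51, 3.63, 5.38, 4.13]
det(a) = 17.98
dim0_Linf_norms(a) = [0.93, 1.12, 1.81, 2.0]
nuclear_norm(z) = 4.07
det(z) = 0.56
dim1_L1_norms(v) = [1.11, 0.48, 0.66, 0.97]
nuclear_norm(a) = 8.62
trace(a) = 1.47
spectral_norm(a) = 3.01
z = a @ v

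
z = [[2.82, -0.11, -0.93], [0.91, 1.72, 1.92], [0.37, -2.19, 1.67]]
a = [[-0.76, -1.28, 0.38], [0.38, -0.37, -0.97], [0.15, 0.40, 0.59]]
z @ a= [[-2.32, -3.94, 0.63], [0.25, -1.03, -0.19], [-0.86, 1.00, 3.25]]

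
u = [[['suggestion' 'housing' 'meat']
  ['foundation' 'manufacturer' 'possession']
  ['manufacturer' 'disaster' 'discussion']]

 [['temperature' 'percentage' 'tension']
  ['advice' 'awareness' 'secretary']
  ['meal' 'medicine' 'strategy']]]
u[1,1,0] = 'advice'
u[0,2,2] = 'discussion'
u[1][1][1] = 'awareness'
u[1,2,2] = 'strategy'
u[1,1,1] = 'awareness'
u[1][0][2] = 'tension'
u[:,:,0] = [['suggestion', 'foundation', 'manufacturer'], ['temperature', 'advice', 'meal']]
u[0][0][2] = 'meat'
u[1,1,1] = 'awareness'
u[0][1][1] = 'manufacturer'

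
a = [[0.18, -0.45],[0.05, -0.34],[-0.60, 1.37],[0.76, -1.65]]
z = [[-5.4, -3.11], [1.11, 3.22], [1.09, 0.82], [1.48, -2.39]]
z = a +[[-5.58, -2.66], [1.06, 3.56], [1.69, -0.55], [0.72, -0.74]]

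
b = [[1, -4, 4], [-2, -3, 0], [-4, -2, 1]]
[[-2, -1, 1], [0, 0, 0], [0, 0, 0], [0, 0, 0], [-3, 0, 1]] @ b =[[-4, 9, -7], [0, 0, 0], [0, 0, 0], [0, 0, 0], [-7, 10, -11]]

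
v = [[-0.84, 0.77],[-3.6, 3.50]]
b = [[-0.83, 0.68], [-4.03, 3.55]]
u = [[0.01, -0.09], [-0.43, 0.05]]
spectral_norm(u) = 0.43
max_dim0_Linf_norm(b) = 4.03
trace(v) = 2.66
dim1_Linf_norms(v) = [0.84, 3.6]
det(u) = -0.04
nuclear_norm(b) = 5.51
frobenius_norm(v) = 5.15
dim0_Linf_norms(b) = [4.03, 3.55]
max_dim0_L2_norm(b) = 4.11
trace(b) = 2.72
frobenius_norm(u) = 0.44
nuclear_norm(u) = 0.52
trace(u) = 0.06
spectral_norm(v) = 5.15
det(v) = -0.17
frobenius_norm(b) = 5.48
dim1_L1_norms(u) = [0.1, 0.48]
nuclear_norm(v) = 5.18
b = u + v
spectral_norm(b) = 5.48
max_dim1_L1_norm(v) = 7.1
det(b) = -0.21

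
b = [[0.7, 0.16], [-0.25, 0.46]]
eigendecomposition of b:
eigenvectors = [[(-0.37-0.5j), -0.37+0.50j],[0.78+0.00j, (0.78-0j)]]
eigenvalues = [(0.58+0.16j), (0.58-0.16j)]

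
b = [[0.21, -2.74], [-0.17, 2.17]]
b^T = [[0.21, -0.17],[-2.74, 2.17]]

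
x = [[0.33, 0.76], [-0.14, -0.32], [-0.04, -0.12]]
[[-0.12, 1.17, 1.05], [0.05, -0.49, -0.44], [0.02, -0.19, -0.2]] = x@[[0.3, -0.41, -2.84],[-0.29, 1.72, 2.61]]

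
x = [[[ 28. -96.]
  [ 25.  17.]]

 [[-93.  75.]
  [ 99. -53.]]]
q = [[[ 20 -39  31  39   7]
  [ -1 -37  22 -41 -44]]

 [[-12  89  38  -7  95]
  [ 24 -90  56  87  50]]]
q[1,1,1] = -90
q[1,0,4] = 95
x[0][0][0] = 28.0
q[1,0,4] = 95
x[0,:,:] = [[28.0, -96.0], [25.0, 17.0]]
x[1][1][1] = -53.0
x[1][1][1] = -53.0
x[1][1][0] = 99.0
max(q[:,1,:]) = 87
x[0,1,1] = 17.0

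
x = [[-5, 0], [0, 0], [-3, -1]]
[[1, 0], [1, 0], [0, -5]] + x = [[-4, 0], [1, 0], [-3, -6]]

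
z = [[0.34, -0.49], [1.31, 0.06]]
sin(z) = [[0.42, -0.53],[1.42, 0.11]]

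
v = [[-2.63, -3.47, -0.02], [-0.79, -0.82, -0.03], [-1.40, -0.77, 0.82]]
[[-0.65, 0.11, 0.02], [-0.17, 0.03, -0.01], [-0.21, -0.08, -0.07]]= v @ [[0.1,  -0.0,  0.11], [0.11,  -0.03,  -0.09], [0.02,  -0.13,  0.02]]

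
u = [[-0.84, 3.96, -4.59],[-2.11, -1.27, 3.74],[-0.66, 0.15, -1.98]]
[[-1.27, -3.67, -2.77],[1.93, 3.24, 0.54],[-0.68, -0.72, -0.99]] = u@[[-0.23,-0.42,0.46], [0.13,-0.47,-0.22], [0.43,0.47,0.33]]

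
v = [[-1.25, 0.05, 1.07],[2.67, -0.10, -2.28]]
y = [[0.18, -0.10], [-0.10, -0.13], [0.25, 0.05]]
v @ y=[[0.04, 0.17], [-0.08, -0.37]]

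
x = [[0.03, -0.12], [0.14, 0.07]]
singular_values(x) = [0.16, 0.12]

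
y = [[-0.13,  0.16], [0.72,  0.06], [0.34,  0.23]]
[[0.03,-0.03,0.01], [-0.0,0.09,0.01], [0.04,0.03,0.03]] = y@[[-0.02, 0.13, 0.01], [0.2, -0.07, 0.1]]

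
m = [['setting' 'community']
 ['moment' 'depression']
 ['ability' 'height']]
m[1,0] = 'moment'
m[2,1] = 'height'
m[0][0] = 'setting'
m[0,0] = 'setting'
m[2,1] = 'height'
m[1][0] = 'moment'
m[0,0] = 'setting'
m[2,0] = 'ability'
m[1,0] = 'moment'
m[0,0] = 'setting'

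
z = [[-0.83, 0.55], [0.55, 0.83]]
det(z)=-0.991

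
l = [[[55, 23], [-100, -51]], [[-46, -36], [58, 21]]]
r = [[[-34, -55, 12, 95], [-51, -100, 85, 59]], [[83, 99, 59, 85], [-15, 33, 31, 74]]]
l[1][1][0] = 58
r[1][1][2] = 31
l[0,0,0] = 55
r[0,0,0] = -34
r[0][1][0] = -51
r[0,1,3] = 59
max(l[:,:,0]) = 58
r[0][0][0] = -34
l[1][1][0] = 58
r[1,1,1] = 33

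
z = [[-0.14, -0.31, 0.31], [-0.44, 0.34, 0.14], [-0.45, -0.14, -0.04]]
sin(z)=[[-0.15, -0.31, 0.31], [-0.43, 0.32, 0.14], [-0.45, -0.14, -0.05]]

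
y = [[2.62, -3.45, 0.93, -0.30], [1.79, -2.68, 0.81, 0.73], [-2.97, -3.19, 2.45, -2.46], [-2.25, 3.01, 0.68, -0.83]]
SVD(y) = [[-0.64, 0.14, -0.58, -0.49], [-0.48, 0.15, -0.15, 0.85], [-0.35, -0.92, 0.16, -0.00], [0.5, -0.32, -0.78, 0.19]] @ diag([6.785149973816265, 5.461721198636729, 1.1017369176247254, 0.7347224955900339]) @ [[-0.38, 0.90, -0.22, 0.04], [0.75, 0.20, -0.41, 0.48], [-0.47, -0.40, -0.73, 0.29], [-0.25, -0.02, 0.50, 0.83]]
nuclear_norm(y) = 14.08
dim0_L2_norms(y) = [4.89, 6.19, 2.83, 2.71]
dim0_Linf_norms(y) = [2.97, 3.45, 2.45, 2.46]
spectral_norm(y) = 6.79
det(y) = -30.00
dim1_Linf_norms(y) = [3.45, 2.68, 3.19, 3.01]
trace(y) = 1.56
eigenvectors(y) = [[0.31+0.00j,-0.41+0.00j,-0.21+0.27j,(-0.21-0.27j)], [0.57+0.00j,(0.06+0j),(-0.14+0.26j),-0.14-0.26j], [0.19+0.00j,(0.71+0j),(-0.87+0j),(-0.87-0j)], [(-0.74+0j),0.57+0.00j,(-0.07+0.18j),-0.07-0.18j]]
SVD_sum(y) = [[1.66, -3.86, 0.95, -0.18],[1.24, -2.90, 0.71, -0.14],[0.91, -2.11, 0.52, -0.1],[-1.30, 3.02, -0.74, 0.14]] + [[0.57, 0.15, -0.31, 0.36], [0.62, 0.17, -0.34, 0.40], [-3.79, -1.01, 2.06, -2.41], [-1.33, -0.35, 0.72, -0.84]] + [[0.30, 0.25, 0.47, -0.18], [0.08, 0.07, 0.12, -0.05], [-0.08, -0.07, -0.13, 0.05], [0.41, 0.34, 0.63, -0.25]] + [[0.09,0.01,-0.18,-0.3], [-0.16,-0.01,0.31,0.52], [0.0,0.00,-0.00,-0.0], [-0.04,-0.00,0.07,0.12]]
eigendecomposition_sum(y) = [[0.55-0.00j, (-0.93+0j), -0.02+0.00j, (0.51-0j)], [(1.01-0j), -1.70+0.00j, (-0.04+0j), 0.93-0.00j], [0.34-0.00j, (-0.57+0j), (-0.01+0j), 0.32-0.00j], [-1.31+0.00j, (2.2-0j), 0.05-0.00j, (-1.21+0j)]] + [[(1.16+0j), -1.01+0.00j, -0.10+0.00j, -0.31+0.00j], [(-0.16+0j), 0.14+0.00j, (0.01-0j), 0.04+0.00j], [(-2.02+0j), 1.76+0.00j, 0.17-0.00j, (0.54+0j)], [(-1.64+0j), (1.42+0j), 0.14-0.00j, 0.44+0.00j]] + [[0.45+0.68j, -0.75+0.51j, 0.52-0.17j, (-0.25+0.64j)], [(0.47+0.51j), (-0.56+0.53j), 0.42-0.21j, -0.12+0.57j], [-0.64+1.96j, (-2.19-0.69j), (1.15+0.78j), -1.66+0.50j], [(0.35+0.28j), -0.31+0.39j, (0.25-0.17j), (-0.03+0.37j)]] + [[0.45-0.68j, -0.75-0.51j, 0.52+0.17j, (-0.25-0.64j)], [0.47-0.51j, -0.56-0.53j, (0.42+0.21j), -0.12-0.57j], [(-0.64-1.96j), -2.19+0.69j, (1.15-0.78j), -1.66-0.50j], [0.35-0.28j, (-0.31-0.39j), (0.25+0.17j), (-0.03-0.37j)]]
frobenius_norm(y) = 8.81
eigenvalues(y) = [(-2.37+0j), (1.91+0j), (1.01+2.37j), (1.01-2.37j)]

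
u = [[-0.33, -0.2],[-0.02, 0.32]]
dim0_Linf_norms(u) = [0.33, 0.32]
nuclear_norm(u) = 0.69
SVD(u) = [[-0.83, 0.56], [0.56, 0.83]] @ diag([0.4332495511725549, 0.2529719873993555]) @ [[0.61,0.80], [-0.80,0.61]]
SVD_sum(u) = [[-0.22, -0.29], [0.15, 0.19]] + [[-0.11, 0.09], [-0.17, 0.13]]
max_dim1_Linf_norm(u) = 0.33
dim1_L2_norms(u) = [0.39, 0.32]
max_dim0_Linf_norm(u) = 0.33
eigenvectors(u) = [[-1.00, 0.29],[-0.03, -0.96]]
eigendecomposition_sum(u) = [[-0.33, -0.1],[-0.01, -0.00]] + [[0.0, -0.1], [-0.01, 0.32]]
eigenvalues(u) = [-0.34, 0.33]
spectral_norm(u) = 0.43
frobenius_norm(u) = 0.50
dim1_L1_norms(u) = [0.53, 0.34]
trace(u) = -0.01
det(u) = -0.11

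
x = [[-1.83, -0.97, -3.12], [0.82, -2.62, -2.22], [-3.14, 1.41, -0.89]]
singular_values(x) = [4.72, 4.1, 0.24]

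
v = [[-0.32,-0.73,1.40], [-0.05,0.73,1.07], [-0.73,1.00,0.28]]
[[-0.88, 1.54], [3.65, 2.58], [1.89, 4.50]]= v@[[2.13, -3.51], [3.04, 1.62], [1.44, 1.14]]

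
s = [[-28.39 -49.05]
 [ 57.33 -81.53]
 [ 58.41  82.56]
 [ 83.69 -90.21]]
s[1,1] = -81.53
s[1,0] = 57.33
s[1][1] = -81.53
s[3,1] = -90.21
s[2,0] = 58.41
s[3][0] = 83.69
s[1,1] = -81.53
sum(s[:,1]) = -138.22999999999996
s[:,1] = [-49.05, -81.53, 82.56, -90.21]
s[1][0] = 57.33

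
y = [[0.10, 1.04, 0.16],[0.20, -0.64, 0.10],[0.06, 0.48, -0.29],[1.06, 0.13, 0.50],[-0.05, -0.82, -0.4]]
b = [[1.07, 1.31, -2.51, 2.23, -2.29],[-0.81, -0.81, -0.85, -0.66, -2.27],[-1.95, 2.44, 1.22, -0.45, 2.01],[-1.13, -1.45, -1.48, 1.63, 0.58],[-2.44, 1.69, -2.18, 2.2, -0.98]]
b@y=[[2.7, 1.24, 3.06], [-0.88, 1.04, 0.61], [-0.21, -4.71, -1.45], [1.21, -1.22, 0.69], [2.34, -3.58, 1.90]]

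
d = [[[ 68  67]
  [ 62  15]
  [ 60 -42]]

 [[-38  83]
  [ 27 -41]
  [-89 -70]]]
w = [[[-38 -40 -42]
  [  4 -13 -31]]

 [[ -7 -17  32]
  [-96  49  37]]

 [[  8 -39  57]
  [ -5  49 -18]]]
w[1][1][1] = 49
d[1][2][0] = -89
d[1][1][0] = 27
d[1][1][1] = -41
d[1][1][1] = -41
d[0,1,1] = 15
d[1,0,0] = -38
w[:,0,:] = [[-38, -40, -42], [-7, -17, 32], [8, -39, 57]]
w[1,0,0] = -7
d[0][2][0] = 60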